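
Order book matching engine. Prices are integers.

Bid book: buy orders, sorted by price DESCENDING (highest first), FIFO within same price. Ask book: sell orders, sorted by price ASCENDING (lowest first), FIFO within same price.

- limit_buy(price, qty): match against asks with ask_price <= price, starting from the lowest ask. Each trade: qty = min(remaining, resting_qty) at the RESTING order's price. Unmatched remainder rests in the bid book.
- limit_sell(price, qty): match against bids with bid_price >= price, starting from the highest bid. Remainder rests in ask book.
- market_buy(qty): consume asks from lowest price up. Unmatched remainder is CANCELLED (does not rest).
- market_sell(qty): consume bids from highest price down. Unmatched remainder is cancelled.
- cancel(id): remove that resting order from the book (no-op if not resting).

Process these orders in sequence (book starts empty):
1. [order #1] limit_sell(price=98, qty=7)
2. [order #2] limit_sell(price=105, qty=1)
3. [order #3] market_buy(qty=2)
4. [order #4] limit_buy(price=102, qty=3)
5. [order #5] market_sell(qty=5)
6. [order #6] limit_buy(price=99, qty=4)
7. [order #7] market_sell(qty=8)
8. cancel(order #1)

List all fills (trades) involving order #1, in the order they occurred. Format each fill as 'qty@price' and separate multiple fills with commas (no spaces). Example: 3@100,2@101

After op 1 [order #1] limit_sell(price=98, qty=7): fills=none; bids=[-] asks=[#1:7@98]
After op 2 [order #2] limit_sell(price=105, qty=1): fills=none; bids=[-] asks=[#1:7@98 #2:1@105]
After op 3 [order #3] market_buy(qty=2): fills=#3x#1:2@98; bids=[-] asks=[#1:5@98 #2:1@105]
After op 4 [order #4] limit_buy(price=102, qty=3): fills=#4x#1:3@98; bids=[-] asks=[#1:2@98 #2:1@105]
After op 5 [order #5] market_sell(qty=5): fills=none; bids=[-] asks=[#1:2@98 #2:1@105]
After op 6 [order #6] limit_buy(price=99, qty=4): fills=#6x#1:2@98; bids=[#6:2@99] asks=[#2:1@105]
After op 7 [order #7] market_sell(qty=8): fills=#6x#7:2@99; bids=[-] asks=[#2:1@105]
After op 8 cancel(order #1): fills=none; bids=[-] asks=[#2:1@105]

Answer: 2@98,3@98,2@98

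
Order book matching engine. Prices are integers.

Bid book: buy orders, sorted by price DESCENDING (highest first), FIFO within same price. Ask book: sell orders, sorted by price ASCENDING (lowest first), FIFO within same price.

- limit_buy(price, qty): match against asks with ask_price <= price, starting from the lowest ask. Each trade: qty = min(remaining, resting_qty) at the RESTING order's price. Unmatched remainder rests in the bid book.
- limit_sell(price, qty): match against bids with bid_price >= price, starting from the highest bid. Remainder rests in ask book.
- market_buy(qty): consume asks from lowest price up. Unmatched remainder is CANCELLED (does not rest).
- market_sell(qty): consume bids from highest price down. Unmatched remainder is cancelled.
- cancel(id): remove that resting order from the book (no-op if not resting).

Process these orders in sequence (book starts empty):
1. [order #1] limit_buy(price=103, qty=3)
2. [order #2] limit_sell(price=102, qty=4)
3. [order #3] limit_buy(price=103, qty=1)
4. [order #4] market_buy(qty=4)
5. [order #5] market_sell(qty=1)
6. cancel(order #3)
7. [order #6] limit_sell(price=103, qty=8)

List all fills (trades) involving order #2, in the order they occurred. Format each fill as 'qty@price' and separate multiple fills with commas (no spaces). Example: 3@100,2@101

After op 1 [order #1] limit_buy(price=103, qty=3): fills=none; bids=[#1:3@103] asks=[-]
After op 2 [order #2] limit_sell(price=102, qty=4): fills=#1x#2:3@103; bids=[-] asks=[#2:1@102]
After op 3 [order #3] limit_buy(price=103, qty=1): fills=#3x#2:1@102; bids=[-] asks=[-]
After op 4 [order #4] market_buy(qty=4): fills=none; bids=[-] asks=[-]
After op 5 [order #5] market_sell(qty=1): fills=none; bids=[-] asks=[-]
After op 6 cancel(order #3): fills=none; bids=[-] asks=[-]
After op 7 [order #6] limit_sell(price=103, qty=8): fills=none; bids=[-] asks=[#6:8@103]

Answer: 3@103,1@102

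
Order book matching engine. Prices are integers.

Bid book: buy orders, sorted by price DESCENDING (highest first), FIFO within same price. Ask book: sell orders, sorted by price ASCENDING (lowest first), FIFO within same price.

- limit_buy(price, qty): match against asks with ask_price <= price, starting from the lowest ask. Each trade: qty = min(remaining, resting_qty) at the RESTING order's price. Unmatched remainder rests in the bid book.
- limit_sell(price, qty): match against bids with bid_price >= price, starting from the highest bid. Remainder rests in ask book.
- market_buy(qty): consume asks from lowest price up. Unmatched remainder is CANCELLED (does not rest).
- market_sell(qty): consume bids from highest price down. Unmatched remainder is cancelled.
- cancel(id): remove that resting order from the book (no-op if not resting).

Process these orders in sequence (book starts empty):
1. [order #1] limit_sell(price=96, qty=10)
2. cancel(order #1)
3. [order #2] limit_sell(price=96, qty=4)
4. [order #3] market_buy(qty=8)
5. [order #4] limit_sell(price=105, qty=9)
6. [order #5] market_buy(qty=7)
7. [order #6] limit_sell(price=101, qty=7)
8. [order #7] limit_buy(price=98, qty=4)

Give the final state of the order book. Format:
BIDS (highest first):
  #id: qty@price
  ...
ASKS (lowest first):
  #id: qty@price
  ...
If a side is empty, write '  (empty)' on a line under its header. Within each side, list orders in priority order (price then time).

Answer: BIDS (highest first):
  #7: 4@98
ASKS (lowest first):
  #6: 7@101
  #4: 2@105

Derivation:
After op 1 [order #1] limit_sell(price=96, qty=10): fills=none; bids=[-] asks=[#1:10@96]
After op 2 cancel(order #1): fills=none; bids=[-] asks=[-]
After op 3 [order #2] limit_sell(price=96, qty=4): fills=none; bids=[-] asks=[#2:4@96]
After op 4 [order #3] market_buy(qty=8): fills=#3x#2:4@96; bids=[-] asks=[-]
After op 5 [order #4] limit_sell(price=105, qty=9): fills=none; bids=[-] asks=[#4:9@105]
After op 6 [order #5] market_buy(qty=7): fills=#5x#4:7@105; bids=[-] asks=[#4:2@105]
After op 7 [order #6] limit_sell(price=101, qty=7): fills=none; bids=[-] asks=[#6:7@101 #4:2@105]
After op 8 [order #7] limit_buy(price=98, qty=4): fills=none; bids=[#7:4@98] asks=[#6:7@101 #4:2@105]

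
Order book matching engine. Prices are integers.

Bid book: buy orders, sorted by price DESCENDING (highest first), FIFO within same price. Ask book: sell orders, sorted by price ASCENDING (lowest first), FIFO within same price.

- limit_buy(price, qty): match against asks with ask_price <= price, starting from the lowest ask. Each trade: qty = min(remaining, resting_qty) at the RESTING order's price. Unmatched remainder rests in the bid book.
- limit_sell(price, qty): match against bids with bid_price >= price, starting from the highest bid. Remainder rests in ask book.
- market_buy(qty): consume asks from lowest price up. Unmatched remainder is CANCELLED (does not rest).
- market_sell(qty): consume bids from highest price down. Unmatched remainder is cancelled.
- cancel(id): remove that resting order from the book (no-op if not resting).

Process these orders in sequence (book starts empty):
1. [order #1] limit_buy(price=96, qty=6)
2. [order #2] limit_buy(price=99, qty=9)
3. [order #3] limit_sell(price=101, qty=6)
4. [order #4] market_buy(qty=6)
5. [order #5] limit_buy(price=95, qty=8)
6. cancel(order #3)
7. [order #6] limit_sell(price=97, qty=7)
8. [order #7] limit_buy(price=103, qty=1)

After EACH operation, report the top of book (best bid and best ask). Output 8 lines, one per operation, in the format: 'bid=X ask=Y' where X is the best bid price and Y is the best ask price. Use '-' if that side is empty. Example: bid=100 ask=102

Answer: bid=96 ask=-
bid=99 ask=-
bid=99 ask=101
bid=99 ask=-
bid=99 ask=-
bid=99 ask=-
bid=99 ask=-
bid=103 ask=-

Derivation:
After op 1 [order #1] limit_buy(price=96, qty=6): fills=none; bids=[#1:6@96] asks=[-]
After op 2 [order #2] limit_buy(price=99, qty=9): fills=none; bids=[#2:9@99 #1:6@96] asks=[-]
After op 3 [order #3] limit_sell(price=101, qty=6): fills=none; bids=[#2:9@99 #1:6@96] asks=[#3:6@101]
After op 4 [order #4] market_buy(qty=6): fills=#4x#3:6@101; bids=[#2:9@99 #1:6@96] asks=[-]
After op 5 [order #5] limit_buy(price=95, qty=8): fills=none; bids=[#2:9@99 #1:6@96 #5:8@95] asks=[-]
After op 6 cancel(order #3): fills=none; bids=[#2:9@99 #1:6@96 #5:8@95] asks=[-]
After op 7 [order #6] limit_sell(price=97, qty=7): fills=#2x#6:7@99; bids=[#2:2@99 #1:6@96 #5:8@95] asks=[-]
After op 8 [order #7] limit_buy(price=103, qty=1): fills=none; bids=[#7:1@103 #2:2@99 #1:6@96 #5:8@95] asks=[-]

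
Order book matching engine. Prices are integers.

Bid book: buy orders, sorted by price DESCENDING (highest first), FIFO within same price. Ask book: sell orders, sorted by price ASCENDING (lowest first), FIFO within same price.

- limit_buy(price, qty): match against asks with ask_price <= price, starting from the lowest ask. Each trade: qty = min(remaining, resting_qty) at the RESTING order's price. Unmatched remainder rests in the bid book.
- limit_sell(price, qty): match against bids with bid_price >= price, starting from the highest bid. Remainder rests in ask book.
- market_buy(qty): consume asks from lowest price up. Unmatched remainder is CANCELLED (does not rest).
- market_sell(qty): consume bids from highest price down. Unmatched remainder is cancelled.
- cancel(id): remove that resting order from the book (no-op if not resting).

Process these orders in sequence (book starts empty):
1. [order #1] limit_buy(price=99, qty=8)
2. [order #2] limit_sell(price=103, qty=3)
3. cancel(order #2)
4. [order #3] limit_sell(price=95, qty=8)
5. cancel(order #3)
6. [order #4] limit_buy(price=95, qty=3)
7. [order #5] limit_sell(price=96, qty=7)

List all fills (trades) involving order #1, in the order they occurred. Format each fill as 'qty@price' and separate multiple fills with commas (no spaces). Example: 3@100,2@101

Answer: 8@99

Derivation:
After op 1 [order #1] limit_buy(price=99, qty=8): fills=none; bids=[#1:8@99] asks=[-]
After op 2 [order #2] limit_sell(price=103, qty=3): fills=none; bids=[#1:8@99] asks=[#2:3@103]
After op 3 cancel(order #2): fills=none; bids=[#1:8@99] asks=[-]
After op 4 [order #3] limit_sell(price=95, qty=8): fills=#1x#3:8@99; bids=[-] asks=[-]
After op 5 cancel(order #3): fills=none; bids=[-] asks=[-]
After op 6 [order #4] limit_buy(price=95, qty=3): fills=none; bids=[#4:3@95] asks=[-]
After op 7 [order #5] limit_sell(price=96, qty=7): fills=none; bids=[#4:3@95] asks=[#5:7@96]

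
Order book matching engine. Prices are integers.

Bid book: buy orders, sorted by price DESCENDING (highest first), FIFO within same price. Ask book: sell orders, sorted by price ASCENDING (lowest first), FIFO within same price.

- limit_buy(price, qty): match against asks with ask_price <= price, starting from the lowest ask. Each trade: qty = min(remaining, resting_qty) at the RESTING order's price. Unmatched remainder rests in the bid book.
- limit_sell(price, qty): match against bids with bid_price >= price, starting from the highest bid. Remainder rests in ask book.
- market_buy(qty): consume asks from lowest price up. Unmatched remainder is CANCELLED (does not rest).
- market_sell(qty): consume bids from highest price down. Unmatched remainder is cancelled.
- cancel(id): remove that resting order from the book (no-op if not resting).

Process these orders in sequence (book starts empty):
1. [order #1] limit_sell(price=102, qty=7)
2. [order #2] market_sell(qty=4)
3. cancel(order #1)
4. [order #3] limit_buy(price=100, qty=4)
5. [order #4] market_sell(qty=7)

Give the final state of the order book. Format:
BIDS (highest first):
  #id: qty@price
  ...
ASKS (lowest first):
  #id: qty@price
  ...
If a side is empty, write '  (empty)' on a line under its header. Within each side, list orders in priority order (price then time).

Answer: BIDS (highest first):
  (empty)
ASKS (lowest first):
  (empty)

Derivation:
After op 1 [order #1] limit_sell(price=102, qty=7): fills=none; bids=[-] asks=[#1:7@102]
After op 2 [order #2] market_sell(qty=4): fills=none; bids=[-] asks=[#1:7@102]
After op 3 cancel(order #1): fills=none; bids=[-] asks=[-]
After op 4 [order #3] limit_buy(price=100, qty=4): fills=none; bids=[#3:4@100] asks=[-]
After op 5 [order #4] market_sell(qty=7): fills=#3x#4:4@100; bids=[-] asks=[-]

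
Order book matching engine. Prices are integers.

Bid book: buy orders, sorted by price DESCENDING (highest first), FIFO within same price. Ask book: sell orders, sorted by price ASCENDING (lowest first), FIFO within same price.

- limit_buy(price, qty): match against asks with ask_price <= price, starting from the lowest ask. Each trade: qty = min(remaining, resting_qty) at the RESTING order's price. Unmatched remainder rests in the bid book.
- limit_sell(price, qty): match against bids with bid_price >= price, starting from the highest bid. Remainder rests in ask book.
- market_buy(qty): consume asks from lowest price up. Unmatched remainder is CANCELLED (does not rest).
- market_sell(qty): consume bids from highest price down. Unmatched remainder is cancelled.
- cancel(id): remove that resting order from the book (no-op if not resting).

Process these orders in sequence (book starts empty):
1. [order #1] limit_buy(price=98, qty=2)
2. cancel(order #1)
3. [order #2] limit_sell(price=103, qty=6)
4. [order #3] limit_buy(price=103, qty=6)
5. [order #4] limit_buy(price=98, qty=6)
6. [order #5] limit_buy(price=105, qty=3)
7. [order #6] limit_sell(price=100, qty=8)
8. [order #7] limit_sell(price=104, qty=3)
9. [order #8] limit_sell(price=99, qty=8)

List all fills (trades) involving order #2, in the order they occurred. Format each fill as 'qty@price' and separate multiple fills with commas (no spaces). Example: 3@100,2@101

Answer: 6@103

Derivation:
After op 1 [order #1] limit_buy(price=98, qty=2): fills=none; bids=[#1:2@98] asks=[-]
After op 2 cancel(order #1): fills=none; bids=[-] asks=[-]
After op 3 [order #2] limit_sell(price=103, qty=6): fills=none; bids=[-] asks=[#2:6@103]
After op 4 [order #3] limit_buy(price=103, qty=6): fills=#3x#2:6@103; bids=[-] asks=[-]
After op 5 [order #4] limit_buy(price=98, qty=6): fills=none; bids=[#4:6@98] asks=[-]
After op 6 [order #5] limit_buy(price=105, qty=3): fills=none; bids=[#5:3@105 #4:6@98] asks=[-]
After op 7 [order #6] limit_sell(price=100, qty=8): fills=#5x#6:3@105; bids=[#4:6@98] asks=[#6:5@100]
After op 8 [order #7] limit_sell(price=104, qty=3): fills=none; bids=[#4:6@98] asks=[#6:5@100 #7:3@104]
After op 9 [order #8] limit_sell(price=99, qty=8): fills=none; bids=[#4:6@98] asks=[#8:8@99 #6:5@100 #7:3@104]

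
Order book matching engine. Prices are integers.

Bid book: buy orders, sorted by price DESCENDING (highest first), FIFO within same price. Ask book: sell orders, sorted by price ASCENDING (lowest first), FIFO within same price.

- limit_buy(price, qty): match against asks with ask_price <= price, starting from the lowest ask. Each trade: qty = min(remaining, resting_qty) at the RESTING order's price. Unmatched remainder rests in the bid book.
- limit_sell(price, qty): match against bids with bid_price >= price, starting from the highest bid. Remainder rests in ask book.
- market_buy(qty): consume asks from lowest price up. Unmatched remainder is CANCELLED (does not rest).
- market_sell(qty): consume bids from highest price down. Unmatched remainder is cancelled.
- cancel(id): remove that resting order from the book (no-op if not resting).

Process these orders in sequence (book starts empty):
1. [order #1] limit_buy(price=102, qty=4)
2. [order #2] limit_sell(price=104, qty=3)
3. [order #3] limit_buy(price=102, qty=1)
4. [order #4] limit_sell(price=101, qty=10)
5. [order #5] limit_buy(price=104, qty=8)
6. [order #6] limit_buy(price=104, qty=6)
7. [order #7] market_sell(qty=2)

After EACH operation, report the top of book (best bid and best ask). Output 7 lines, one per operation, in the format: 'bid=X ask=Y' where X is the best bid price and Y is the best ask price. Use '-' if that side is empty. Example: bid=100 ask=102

Answer: bid=102 ask=-
bid=102 ask=104
bid=102 ask=104
bid=- ask=101
bid=- ask=-
bid=104 ask=-
bid=104 ask=-

Derivation:
After op 1 [order #1] limit_buy(price=102, qty=4): fills=none; bids=[#1:4@102] asks=[-]
After op 2 [order #2] limit_sell(price=104, qty=3): fills=none; bids=[#1:4@102] asks=[#2:3@104]
After op 3 [order #3] limit_buy(price=102, qty=1): fills=none; bids=[#1:4@102 #3:1@102] asks=[#2:3@104]
After op 4 [order #4] limit_sell(price=101, qty=10): fills=#1x#4:4@102 #3x#4:1@102; bids=[-] asks=[#4:5@101 #2:3@104]
After op 5 [order #5] limit_buy(price=104, qty=8): fills=#5x#4:5@101 #5x#2:3@104; bids=[-] asks=[-]
After op 6 [order #6] limit_buy(price=104, qty=6): fills=none; bids=[#6:6@104] asks=[-]
After op 7 [order #7] market_sell(qty=2): fills=#6x#7:2@104; bids=[#6:4@104] asks=[-]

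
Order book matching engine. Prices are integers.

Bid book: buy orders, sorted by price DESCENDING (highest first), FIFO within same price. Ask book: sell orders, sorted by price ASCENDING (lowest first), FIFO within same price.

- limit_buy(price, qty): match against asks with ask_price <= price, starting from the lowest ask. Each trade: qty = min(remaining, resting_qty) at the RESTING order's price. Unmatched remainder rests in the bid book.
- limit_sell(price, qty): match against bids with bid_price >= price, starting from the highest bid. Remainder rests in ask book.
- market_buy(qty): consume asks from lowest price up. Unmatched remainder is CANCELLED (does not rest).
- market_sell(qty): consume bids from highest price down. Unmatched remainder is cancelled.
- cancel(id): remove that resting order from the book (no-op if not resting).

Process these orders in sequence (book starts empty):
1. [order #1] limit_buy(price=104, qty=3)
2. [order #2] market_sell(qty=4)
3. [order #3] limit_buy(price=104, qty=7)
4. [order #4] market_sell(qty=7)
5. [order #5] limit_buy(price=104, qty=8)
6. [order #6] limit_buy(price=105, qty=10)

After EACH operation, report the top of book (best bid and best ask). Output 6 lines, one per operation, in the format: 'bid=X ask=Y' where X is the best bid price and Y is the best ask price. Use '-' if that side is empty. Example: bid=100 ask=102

Answer: bid=104 ask=-
bid=- ask=-
bid=104 ask=-
bid=- ask=-
bid=104 ask=-
bid=105 ask=-

Derivation:
After op 1 [order #1] limit_buy(price=104, qty=3): fills=none; bids=[#1:3@104] asks=[-]
After op 2 [order #2] market_sell(qty=4): fills=#1x#2:3@104; bids=[-] asks=[-]
After op 3 [order #3] limit_buy(price=104, qty=7): fills=none; bids=[#3:7@104] asks=[-]
After op 4 [order #4] market_sell(qty=7): fills=#3x#4:7@104; bids=[-] asks=[-]
After op 5 [order #5] limit_buy(price=104, qty=8): fills=none; bids=[#5:8@104] asks=[-]
After op 6 [order #6] limit_buy(price=105, qty=10): fills=none; bids=[#6:10@105 #5:8@104] asks=[-]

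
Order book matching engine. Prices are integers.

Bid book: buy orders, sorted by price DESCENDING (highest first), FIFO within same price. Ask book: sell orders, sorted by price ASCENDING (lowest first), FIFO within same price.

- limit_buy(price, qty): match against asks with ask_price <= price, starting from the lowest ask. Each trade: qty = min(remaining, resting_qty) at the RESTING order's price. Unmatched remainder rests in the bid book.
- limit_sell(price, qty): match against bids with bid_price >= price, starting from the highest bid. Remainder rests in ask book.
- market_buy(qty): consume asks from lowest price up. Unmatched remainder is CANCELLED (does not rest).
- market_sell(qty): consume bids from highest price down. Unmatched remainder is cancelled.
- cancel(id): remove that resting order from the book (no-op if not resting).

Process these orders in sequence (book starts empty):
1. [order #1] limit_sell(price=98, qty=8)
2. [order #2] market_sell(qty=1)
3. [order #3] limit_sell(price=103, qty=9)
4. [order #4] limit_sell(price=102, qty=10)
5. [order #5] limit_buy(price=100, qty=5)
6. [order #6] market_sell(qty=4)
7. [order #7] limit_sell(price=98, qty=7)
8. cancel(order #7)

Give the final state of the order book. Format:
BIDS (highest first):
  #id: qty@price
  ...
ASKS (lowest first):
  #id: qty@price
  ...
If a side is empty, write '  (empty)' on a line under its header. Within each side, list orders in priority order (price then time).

After op 1 [order #1] limit_sell(price=98, qty=8): fills=none; bids=[-] asks=[#1:8@98]
After op 2 [order #2] market_sell(qty=1): fills=none; bids=[-] asks=[#1:8@98]
After op 3 [order #3] limit_sell(price=103, qty=9): fills=none; bids=[-] asks=[#1:8@98 #3:9@103]
After op 4 [order #4] limit_sell(price=102, qty=10): fills=none; bids=[-] asks=[#1:8@98 #4:10@102 #3:9@103]
After op 5 [order #5] limit_buy(price=100, qty=5): fills=#5x#1:5@98; bids=[-] asks=[#1:3@98 #4:10@102 #3:9@103]
After op 6 [order #6] market_sell(qty=4): fills=none; bids=[-] asks=[#1:3@98 #4:10@102 #3:9@103]
After op 7 [order #7] limit_sell(price=98, qty=7): fills=none; bids=[-] asks=[#1:3@98 #7:7@98 #4:10@102 #3:9@103]
After op 8 cancel(order #7): fills=none; bids=[-] asks=[#1:3@98 #4:10@102 #3:9@103]

Answer: BIDS (highest first):
  (empty)
ASKS (lowest first):
  #1: 3@98
  #4: 10@102
  #3: 9@103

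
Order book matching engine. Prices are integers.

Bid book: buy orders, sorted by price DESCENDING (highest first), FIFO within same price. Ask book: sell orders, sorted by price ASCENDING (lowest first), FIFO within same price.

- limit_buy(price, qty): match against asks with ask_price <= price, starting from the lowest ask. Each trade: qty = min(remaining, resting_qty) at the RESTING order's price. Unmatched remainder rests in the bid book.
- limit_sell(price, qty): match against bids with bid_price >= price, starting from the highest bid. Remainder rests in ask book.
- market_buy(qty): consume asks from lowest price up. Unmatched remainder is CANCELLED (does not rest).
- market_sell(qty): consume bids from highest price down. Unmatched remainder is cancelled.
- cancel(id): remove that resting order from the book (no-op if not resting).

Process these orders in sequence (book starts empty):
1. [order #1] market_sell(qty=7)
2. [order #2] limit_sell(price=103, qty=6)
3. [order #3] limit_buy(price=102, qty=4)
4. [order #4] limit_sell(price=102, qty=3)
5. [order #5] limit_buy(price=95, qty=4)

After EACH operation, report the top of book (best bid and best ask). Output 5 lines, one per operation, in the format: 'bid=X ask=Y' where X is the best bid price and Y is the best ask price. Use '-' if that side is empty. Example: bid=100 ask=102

Answer: bid=- ask=-
bid=- ask=103
bid=102 ask=103
bid=102 ask=103
bid=102 ask=103

Derivation:
After op 1 [order #1] market_sell(qty=7): fills=none; bids=[-] asks=[-]
After op 2 [order #2] limit_sell(price=103, qty=6): fills=none; bids=[-] asks=[#2:6@103]
After op 3 [order #3] limit_buy(price=102, qty=4): fills=none; bids=[#3:4@102] asks=[#2:6@103]
After op 4 [order #4] limit_sell(price=102, qty=3): fills=#3x#4:3@102; bids=[#3:1@102] asks=[#2:6@103]
After op 5 [order #5] limit_buy(price=95, qty=4): fills=none; bids=[#3:1@102 #5:4@95] asks=[#2:6@103]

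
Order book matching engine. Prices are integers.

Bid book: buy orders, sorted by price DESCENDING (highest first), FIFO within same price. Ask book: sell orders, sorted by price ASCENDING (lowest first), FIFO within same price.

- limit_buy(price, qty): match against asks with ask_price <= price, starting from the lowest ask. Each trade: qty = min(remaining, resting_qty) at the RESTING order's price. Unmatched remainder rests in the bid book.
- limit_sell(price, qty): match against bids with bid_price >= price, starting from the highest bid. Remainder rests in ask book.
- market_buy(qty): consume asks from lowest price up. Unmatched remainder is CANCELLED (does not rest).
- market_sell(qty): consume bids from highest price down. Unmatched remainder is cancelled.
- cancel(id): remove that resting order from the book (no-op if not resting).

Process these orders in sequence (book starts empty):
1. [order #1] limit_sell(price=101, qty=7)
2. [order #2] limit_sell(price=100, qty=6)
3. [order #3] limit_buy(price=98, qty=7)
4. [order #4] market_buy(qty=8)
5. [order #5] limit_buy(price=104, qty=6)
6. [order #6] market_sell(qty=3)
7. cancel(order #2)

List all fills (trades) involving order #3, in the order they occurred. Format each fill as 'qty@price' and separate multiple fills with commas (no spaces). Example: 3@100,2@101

Answer: 2@98

Derivation:
After op 1 [order #1] limit_sell(price=101, qty=7): fills=none; bids=[-] asks=[#1:7@101]
After op 2 [order #2] limit_sell(price=100, qty=6): fills=none; bids=[-] asks=[#2:6@100 #1:7@101]
After op 3 [order #3] limit_buy(price=98, qty=7): fills=none; bids=[#3:7@98] asks=[#2:6@100 #1:7@101]
After op 4 [order #4] market_buy(qty=8): fills=#4x#2:6@100 #4x#1:2@101; bids=[#3:7@98] asks=[#1:5@101]
After op 5 [order #5] limit_buy(price=104, qty=6): fills=#5x#1:5@101; bids=[#5:1@104 #3:7@98] asks=[-]
After op 6 [order #6] market_sell(qty=3): fills=#5x#6:1@104 #3x#6:2@98; bids=[#3:5@98] asks=[-]
After op 7 cancel(order #2): fills=none; bids=[#3:5@98] asks=[-]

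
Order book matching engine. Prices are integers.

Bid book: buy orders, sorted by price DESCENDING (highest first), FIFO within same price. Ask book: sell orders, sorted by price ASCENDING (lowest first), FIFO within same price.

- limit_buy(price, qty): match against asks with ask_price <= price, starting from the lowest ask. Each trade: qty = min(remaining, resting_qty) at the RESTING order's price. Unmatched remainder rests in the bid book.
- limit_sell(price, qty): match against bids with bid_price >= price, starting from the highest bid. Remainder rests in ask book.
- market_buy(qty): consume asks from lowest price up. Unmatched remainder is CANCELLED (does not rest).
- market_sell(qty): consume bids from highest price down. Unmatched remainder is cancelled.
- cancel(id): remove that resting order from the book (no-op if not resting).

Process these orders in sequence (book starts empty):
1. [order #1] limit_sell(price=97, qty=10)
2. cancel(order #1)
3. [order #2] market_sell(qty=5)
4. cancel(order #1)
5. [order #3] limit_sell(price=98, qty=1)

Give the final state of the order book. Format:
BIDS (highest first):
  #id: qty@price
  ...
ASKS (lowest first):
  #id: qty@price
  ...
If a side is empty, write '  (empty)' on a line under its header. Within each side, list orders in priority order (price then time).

After op 1 [order #1] limit_sell(price=97, qty=10): fills=none; bids=[-] asks=[#1:10@97]
After op 2 cancel(order #1): fills=none; bids=[-] asks=[-]
After op 3 [order #2] market_sell(qty=5): fills=none; bids=[-] asks=[-]
After op 4 cancel(order #1): fills=none; bids=[-] asks=[-]
After op 5 [order #3] limit_sell(price=98, qty=1): fills=none; bids=[-] asks=[#3:1@98]

Answer: BIDS (highest first):
  (empty)
ASKS (lowest first):
  #3: 1@98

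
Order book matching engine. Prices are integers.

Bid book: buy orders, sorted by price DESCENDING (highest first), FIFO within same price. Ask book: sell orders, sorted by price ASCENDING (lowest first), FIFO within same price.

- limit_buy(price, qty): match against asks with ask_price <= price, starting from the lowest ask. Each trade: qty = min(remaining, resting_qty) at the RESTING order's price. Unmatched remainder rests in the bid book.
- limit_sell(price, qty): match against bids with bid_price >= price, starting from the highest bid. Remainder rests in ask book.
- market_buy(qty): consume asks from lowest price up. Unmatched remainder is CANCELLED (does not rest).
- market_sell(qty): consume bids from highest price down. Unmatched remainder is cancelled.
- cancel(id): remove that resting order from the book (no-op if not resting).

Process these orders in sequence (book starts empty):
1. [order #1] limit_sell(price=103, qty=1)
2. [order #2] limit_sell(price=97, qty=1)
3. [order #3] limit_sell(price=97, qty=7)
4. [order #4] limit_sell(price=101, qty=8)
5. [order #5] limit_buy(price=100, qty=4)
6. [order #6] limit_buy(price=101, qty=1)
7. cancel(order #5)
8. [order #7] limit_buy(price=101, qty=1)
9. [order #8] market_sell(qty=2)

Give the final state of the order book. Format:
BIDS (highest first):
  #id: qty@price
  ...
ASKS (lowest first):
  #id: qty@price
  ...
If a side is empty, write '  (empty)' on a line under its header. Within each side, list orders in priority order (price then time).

Answer: BIDS (highest first):
  (empty)
ASKS (lowest first):
  #3: 2@97
  #4: 8@101
  #1: 1@103

Derivation:
After op 1 [order #1] limit_sell(price=103, qty=1): fills=none; bids=[-] asks=[#1:1@103]
After op 2 [order #2] limit_sell(price=97, qty=1): fills=none; bids=[-] asks=[#2:1@97 #1:1@103]
After op 3 [order #3] limit_sell(price=97, qty=7): fills=none; bids=[-] asks=[#2:1@97 #3:7@97 #1:1@103]
After op 4 [order #4] limit_sell(price=101, qty=8): fills=none; bids=[-] asks=[#2:1@97 #3:7@97 #4:8@101 #1:1@103]
After op 5 [order #5] limit_buy(price=100, qty=4): fills=#5x#2:1@97 #5x#3:3@97; bids=[-] asks=[#3:4@97 #4:8@101 #1:1@103]
After op 6 [order #6] limit_buy(price=101, qty=1): fills=#6x#3:1@97; bids=[-] asks=[#3:3@97 #4:8@101 #1:1@103]
After op 7 cancel(order #5): fills=none; bids=[-] asks=[#3:3@97 #4:8@101 #1:1@103]
After op 8 [order #7] limit_buy(price=101, qty=1): fills=#7x#3:1@97; bids=[-] asks=[#3:2@97 #4:8@101 #1:1@103]
After op 9 [order #8] market_sell(qty=2): fills=none; bids=[-] asks=[#3:2@97 #4:8@101 #1:1@103]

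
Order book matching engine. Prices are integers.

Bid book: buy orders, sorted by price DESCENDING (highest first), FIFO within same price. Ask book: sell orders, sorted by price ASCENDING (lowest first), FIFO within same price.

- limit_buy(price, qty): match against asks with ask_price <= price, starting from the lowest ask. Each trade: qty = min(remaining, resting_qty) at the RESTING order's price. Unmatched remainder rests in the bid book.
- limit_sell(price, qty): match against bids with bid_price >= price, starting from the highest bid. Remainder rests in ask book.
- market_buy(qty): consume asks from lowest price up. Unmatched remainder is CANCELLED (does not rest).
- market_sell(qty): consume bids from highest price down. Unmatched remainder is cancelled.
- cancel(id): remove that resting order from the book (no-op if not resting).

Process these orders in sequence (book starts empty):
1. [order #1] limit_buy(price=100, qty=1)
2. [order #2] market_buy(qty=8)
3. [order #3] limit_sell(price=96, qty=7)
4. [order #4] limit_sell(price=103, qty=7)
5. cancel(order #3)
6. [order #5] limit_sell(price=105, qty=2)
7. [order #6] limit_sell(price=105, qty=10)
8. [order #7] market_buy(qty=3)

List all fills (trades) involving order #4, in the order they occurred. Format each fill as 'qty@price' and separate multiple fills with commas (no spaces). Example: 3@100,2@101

Answer: 3@103

Derivation:
After op 1 [order #1] limit_buy(price=100, qty=1): fills=none; bids=[#1:1@100] asks=[-]
After op 2 [order #2] market_buy(qty=8): fills=none; bids=[#1:1@100] asks=[-]
After op 3 [order #3] limit_sell(price=96, qty=7): fills=#1x#3:1@100; bids=[-] asks=[#3:6@96]
After op 4 [order #4] limit_sell(price=103, qty=7): fills=none; bids=[-] asks=[#3:6@96 #4:7@103]
After op 5 cancel(order #3): fills=none; bids=[-] asks=[#4:7@103]
After op 6 [order #5] limit_sell(price=105, qty=2): fills=none; bids=[-] asks=[#4:7@103 #5:2@105]
After op 7 [order #6] limit_sell(price=105, qty=10): fills=none; bids=[-] asks=[#4:7@103 #5:2@105 #6:10@105]
After op 8 [order #7] market_buy(qty=3): fills=#7x#4:3@103; bids=[-] asks=[#4:4@103 #5:2@105 #6:10@105]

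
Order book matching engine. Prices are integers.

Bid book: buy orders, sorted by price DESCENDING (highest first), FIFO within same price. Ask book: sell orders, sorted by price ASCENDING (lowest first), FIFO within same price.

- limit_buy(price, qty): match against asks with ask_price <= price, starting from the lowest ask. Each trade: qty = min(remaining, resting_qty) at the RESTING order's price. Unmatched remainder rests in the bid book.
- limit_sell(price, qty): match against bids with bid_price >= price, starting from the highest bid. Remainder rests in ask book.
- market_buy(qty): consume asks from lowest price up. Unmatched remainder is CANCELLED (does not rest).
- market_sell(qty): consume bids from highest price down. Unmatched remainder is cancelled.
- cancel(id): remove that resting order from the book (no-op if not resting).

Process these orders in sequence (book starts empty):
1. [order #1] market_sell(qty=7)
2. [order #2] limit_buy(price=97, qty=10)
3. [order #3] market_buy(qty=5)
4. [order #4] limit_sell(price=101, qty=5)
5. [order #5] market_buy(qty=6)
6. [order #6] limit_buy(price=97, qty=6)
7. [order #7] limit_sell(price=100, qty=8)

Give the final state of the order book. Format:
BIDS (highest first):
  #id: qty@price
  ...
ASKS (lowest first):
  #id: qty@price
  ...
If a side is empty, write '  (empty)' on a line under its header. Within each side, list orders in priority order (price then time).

Answer: BIDS (highest first):
  #2: 10@97
  #6: 6@97
ASKS (lowest first):
  #7: 8@100

Derivation:
After op 1 [order #1] market_sell(qty=7): fills=none; bids=[-] asks=[-]
After op 2 [order #2] limit_buy(price=97, qty=10): fills=none; bids=[#2:10@97] asks=[-]
After op 3 [order #3] market_buy(qty=5): fills=none; bids=[#2:10@97] asks=[-]
After op 4 [order #4] limit_sell(price=101, qty=5): fills=none; bids=[#2:10@97] asks=[#4:5@101]
After op 5 [order #5] market_buy(qty=6): fills=#5x#4:5@101; bids=[#2:10@97] asks=[-]
After op 6 [order #6] limit_buy(price=97, qty=6): fills=none; bids=[#2:10@97 #6:6@97] asks=[-]
After op 7 [order #7] limit_sell(price=100, qty=8): fills=none; bids=[#2:10@97 #6:6@97] asks=[#7:8@100]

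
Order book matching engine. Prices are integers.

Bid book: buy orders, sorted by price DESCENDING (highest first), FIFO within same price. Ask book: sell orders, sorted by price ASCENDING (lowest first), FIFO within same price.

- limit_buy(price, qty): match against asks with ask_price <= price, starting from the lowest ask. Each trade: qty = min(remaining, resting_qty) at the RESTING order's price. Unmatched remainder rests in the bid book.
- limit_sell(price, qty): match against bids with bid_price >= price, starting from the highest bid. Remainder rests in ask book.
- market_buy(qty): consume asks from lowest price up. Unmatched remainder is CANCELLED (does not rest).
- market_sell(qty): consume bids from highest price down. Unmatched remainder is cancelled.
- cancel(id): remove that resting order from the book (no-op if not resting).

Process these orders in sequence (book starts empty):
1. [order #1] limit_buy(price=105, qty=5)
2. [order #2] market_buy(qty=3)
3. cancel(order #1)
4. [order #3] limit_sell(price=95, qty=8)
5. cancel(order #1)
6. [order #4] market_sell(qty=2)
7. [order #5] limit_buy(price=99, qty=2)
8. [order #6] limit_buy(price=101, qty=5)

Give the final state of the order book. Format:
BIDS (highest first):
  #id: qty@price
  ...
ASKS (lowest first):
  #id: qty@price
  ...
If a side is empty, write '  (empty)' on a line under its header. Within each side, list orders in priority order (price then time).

Answer: BIDS (highest first):
  (empty)
ASKS (lowest first):
  #3: 1@95

Derivation:
After op 1 [order #1] limit_buy(price=105, qty=5): fills=none; bids=[#1:5@105] asks=[-]
After op 2 [order #2] market_buy(qty=3): fills=none; bids=[#1:5@105] asks=[-]
After op 3 cancel(order #1): fills=none; bids=[-] asks=[-]
After op 4 [order #3] limit_sell(price=95, qty=8): fills=none; bids=[-] asks=[#3:8@95]
After op 5 cancel(order #1): fills=none; bids=[-] asks=[#3:8@95]
After op 6 [order #4] market_sell(qty=2): fills=none; bids=[-] asks=[#3:8@95]
After op 7 [order #5] limit_buy(price=99, qty=2): fills=#5x#3:2@95; bids=[-] asks=[#3:6@95]
After op 8 [order #6] limit_buy(price=101, qty=5): fills=#6x#3:5@95; bids=[-] asks=[#3:1@95]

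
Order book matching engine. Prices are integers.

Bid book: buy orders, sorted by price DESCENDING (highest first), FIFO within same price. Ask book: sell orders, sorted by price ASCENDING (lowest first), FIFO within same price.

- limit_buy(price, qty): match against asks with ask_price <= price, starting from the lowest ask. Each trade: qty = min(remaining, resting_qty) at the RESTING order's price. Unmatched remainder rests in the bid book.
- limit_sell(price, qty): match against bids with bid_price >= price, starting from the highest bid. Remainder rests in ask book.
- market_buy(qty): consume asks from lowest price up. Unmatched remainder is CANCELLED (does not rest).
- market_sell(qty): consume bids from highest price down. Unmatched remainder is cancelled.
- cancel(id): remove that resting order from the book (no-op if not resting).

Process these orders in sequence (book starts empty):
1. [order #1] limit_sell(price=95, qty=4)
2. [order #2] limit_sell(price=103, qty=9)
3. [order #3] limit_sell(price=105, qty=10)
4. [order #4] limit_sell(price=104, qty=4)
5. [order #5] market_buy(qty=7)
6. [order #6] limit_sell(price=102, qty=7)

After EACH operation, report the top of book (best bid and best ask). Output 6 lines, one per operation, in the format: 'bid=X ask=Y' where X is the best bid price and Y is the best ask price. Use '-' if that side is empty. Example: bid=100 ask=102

Answer: bid=- ask=95
bid=- ask=95
bid=- ask=95
bid=- ask=95
bid=- ask=103
bid=- ask=102

Derivation:
After op 1 [order #1] limit_sell(price=95, qty=4): fills=none; bids=[-] asks=[#1:4@95]
After op 2 [order #2] limit_sell(price=103, qty=9): fills=none; bids=[-] asks=[#1:4@95 #2:9@103]
After op 3 [order #3] limit_sell(price=105, qty=10): fills=none; bids=[-] asks=[#1:4@95 #2:9@103 #3:10@105]
After op 4 [order #4] limit_sell(price=104, qty=4): fills=none; bids=[-] asks=[#1:4@95 #2:9@103 #4:4@104 #3:10@105]
After op 5 [order #5] market_buy(qty=7): fills=#5x#1:4@95 #5x#2:3@103; bids=[-] asks=[#2:6@103 #4:4@104 #3:10@105]
After op 6 [order #6] limit_sell(price=102, qty=7): fills=none; bids=[-] asks=[#6:7@102 #2:6@103 #4:4@104 #3:10@105]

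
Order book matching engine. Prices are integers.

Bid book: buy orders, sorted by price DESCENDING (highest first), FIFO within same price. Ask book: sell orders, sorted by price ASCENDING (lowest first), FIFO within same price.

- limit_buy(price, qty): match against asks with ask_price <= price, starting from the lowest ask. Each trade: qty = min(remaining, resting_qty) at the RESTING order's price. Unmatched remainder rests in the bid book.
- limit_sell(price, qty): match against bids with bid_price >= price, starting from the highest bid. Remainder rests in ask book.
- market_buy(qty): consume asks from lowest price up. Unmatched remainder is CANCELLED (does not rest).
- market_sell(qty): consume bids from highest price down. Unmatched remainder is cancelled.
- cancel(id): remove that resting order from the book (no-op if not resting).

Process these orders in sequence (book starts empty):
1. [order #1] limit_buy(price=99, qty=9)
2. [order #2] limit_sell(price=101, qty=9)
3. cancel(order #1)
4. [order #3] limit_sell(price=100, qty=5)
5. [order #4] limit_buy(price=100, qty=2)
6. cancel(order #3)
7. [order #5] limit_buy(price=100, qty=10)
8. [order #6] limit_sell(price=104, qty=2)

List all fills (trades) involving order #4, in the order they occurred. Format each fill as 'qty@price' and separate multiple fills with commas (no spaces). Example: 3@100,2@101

Answer: 2@100

Derivation:
After op 1 [order #1] limit_buy(price=99, qty=9): fills=none; bids=[#1:9@99] asks=[-]
After op 2 [order #2] limit_sell(price=101, qty=9): fills=none; bids=[#1:9@99] asks=[#2:9@101]
After op 3 cancel(order #1): fills=none; bids=[-] asks=[#2:9@101]
After op 4 [order #3] limit_sell(price=100, qty=5): fills=none; bids=[-] asks=[#3:5@100 #2:9@101]
After op 5 [order #4] limit_buy(price=100, qty=2): fills=#4x#3:2@100; bids=[-] asks=[#3:3@100 #2:9@101]
After op 6 cancel(order #3): fills=none; bids=[-] asks=[#2:9@101]
After op 7 [order #5] limit_buy(price=100, qty=10): fills=none; bids=[#5:10@100] asks=[#2:9@101]
After op 8 [order #6] limit_sell(price=104, qty=2): fills=none; bids=[#5:10@100] asks=[#2:9@101 #6:2@104]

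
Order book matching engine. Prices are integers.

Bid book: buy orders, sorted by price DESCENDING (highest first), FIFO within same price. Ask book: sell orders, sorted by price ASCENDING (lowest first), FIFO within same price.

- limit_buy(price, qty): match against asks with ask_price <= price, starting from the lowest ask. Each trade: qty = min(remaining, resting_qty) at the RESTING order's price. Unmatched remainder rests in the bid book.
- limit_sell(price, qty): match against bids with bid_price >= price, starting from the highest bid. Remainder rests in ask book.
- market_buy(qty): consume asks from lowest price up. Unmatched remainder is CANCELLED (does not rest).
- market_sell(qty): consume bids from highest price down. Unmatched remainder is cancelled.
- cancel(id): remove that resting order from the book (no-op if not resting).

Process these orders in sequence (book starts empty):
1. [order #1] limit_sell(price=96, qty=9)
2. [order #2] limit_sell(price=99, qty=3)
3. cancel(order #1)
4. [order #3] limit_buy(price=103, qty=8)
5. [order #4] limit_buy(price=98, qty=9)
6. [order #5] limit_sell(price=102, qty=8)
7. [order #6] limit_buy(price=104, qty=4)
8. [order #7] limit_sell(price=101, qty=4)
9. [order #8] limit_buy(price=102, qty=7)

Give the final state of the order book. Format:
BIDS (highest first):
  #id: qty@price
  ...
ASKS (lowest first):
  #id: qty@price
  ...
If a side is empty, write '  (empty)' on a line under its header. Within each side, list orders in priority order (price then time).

After op 1 [order #1] limit_sell(price=96, qty=9): fills=none; bids=[-] asks=[#1:9@96]
After op 2 [order #2] limit_sell(price=99, qty=3): fills=none; bids=[-] asks=[#1:9@96 #2:3@99]
After op 3 cancel(order #1): fills=none; bids=[-] asks=[#2:3@99]
After op 4 [order #3] limit_buy(price=103, qty=8): fills=#3x#2:3@99; bids=[#3:5@103] asks=[-]
After op 5 [order #4] limit_buy(price=98, qty=9): fills=none; bids=[#3:5@103 #4:9@98] asks=[-]
After op 6 [order #5] limit_sell(price=102, qty=8): fills=#3x#5:5@103; bids=[#4:9@98] asks=[#5:3@102]
After op 7 [order #6] limit_buy(price=104, qty=4): fills=#6x#5:3@102; bids=[#6:1@104 #4:9@98] asks=[-]
After op 8 [order #7] limit_sell(price=101, qty=4): fills=#6x#7:1@104; bids=[#4:9@98] asks=[#7:3@101]
After op 9 [order #8] limit_buy(price=102, qty=7): fills=#8x#7:3@101; bids=[#8:4@102 #4:9@98] asks=[-]

Answer: BIDS (highest first):
  #8: 4@102
  #4: 9@98
ASKS (lowest first):
  (empty)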